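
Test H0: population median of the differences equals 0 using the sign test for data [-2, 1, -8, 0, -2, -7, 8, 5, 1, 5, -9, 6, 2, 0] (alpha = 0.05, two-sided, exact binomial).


Step 1: Discard zero differences. Original n = 14; n_eff = number of nonzero differences = 12.
Nonzero differences (with sign): -2, +1, -8, -2, -7, +8, +5, +1, +5, -9, +6, +2
Step 2: Count signs: positive = 7, negative = 5.
Step 3: Under H0: P(positive) = 0.5, so the number of positives S ~ Bin(12, 0.5).
Step 4: Two-sided exact p-value = sum of Bin(12,0.5) probabilities at or below the observed probability = 0.774414.
Step 5: alpha = 0.05. fail to reject H0.

n_eff = 12, pos = 7, neg = 5, p = 0.774414, fail to reject H0.


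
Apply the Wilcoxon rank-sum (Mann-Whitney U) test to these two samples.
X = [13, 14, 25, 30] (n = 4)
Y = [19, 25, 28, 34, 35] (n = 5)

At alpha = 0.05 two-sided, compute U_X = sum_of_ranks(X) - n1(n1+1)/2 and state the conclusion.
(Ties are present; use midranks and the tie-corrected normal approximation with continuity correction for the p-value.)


Step 1: Combine and sort all 9 observations; assign midranks.
sorted (value, group): (13,X), (14,X), (19,Y), (25,X), (25,Y), (28,Y), (30,X), (34,Y), (35,Y)
ranks: 13->1, 14->2, 19->3, 25->4.5, 25->4.5, 28->6, 30->7, 34->8, 35->9
Step 2: Rank sum for X: R1 = 1 + 2 + 4.5 + 7 = 14.5.
Step 3: U_X = R1 - n1(n1+1)/2 = 14.5 - 4*5/2 = 14.5 - 10 = 4.5.
       U_Y = n1*n2 - U_X = 20 - 4.5 = 15.5.
Step 4: Ties are present, so use the tie-corrected normal approximation (with continuity correction) for the p-value.
Step 5: p-value = 0.218742; compare to alpha = 0.05. fail to reject H0.

U_X = 4.5, p = 0.218742, fail to reject H0 at alpha = 0.05.


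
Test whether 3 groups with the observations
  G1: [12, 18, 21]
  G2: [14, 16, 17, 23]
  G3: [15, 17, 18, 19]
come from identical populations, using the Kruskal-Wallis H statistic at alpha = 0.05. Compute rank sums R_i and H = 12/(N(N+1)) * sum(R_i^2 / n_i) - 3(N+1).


Step 1: Combine all N = 11 observations and assign midranks.
sorted (value, group, rank): (12,G1,1), (14,G2,2), (15,G3,3), (16,G2,4), (17,G2,5.5), (17,G3,5.5), (18,G1,7.5), (18,G3,7.5), (19,G3,9), (21,G1,10), (23,G2,11)
Step 2: Sum ranks within each group.
R_1 = 18.5 (n_1 = 3)
R_2 = 22.5 (n_2 = 4)
R_3 = 25 (n_3 = 4)
Step 3: H = 12/(N(N+1)) * sum(R_i^2/n_i) - 3(N+1)
     = 12/(11*12) * (18.5^2/3 + 22.5^2/4 + 25^2/4) - 3*12
     = 0.090909 * 396.896 - 36
     = 0.081439.
Step 4: Ties present; correction factor C = 1 - 12/(11^3 - 11) = 0.990909. Corrected H = 0.081439 / 0.990909 = 0.082187.
Step 5: Under H0, H ~ chi^2(2); p-value = 0.959740.
Step 6: alpha = 0.05. fail to reject H0.

H = 0.0822, df = 2, p = 0.959740, fail to reject H0.


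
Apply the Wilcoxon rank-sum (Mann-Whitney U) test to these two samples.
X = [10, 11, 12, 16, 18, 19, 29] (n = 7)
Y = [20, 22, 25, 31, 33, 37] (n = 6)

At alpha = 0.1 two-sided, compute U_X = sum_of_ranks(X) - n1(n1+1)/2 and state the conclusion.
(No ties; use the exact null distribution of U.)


Step 1: Combine and sort all 13 observations; assign midranks.
sorted (value, group): (10,X), (11,X), (12,X), (16,X), (18,X), (19,X), (20,Y), (22,Y), (25,Y), (29,X), (31,Y), (33,Y), (37,Y)
ranks: 10->1, 11->2, 12->3, 16->4, 18->5, 19->6, 20->7, 22->8, 25->9, 29->10, 31->11, 33->12, 37->13
Step 2: Rank sum for X: R1 = 1 + 2 + 3 + 4 + 5 + 6 + 10 = 31.
Step 3: U_X = R1 - n1(n1+1)/2 = 31 - 7*8/2 = 31 - 28 = 3.
       U_Y = n1*n2 - U_X = 42 - 3 = 39.
Step 4: No ties, so the exact null distribution of U (based on enumerating the C(13,7) = 1716 equally likely rank assignments) gives the two-sided p-value.
Step 5: p-value = 0.008159; compare to alpha = 0.1. reject H0.

U_X = 3, p = 0.008159, reject H0 at alpha = 0.1.


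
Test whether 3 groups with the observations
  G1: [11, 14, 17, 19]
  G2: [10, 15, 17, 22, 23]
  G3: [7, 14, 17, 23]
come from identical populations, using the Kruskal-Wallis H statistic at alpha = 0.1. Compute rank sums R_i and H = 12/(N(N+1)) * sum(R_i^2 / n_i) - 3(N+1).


Step 1: Combine all N = 13 observations and assign midranks.
sorted (value, group, rank): (7,G3,1), (10,G2,2), (11,G1,3), (14,G1,4.5), (14,G3,4.5), (15,G2,6), (17,G1,8), (17,G2,8), (17,G3,8), (19,G1,10), (22,G2,11), (23,G2,12.5), (23,G3,12.5)
Step 2: Sum ranks within each group.
R_1 = 25.5 (n_1 = 4)
R_2 = 39.5 (n_2 = 5)
R_3 = 26 (n_3 = 4)
Step 3: H = 12/(N(N+1)) * sum(R_i^2/n_i) - 3(N+1)
     = 12/(13*14) * (25.5^2/4 + 39.5^2/5 + 26^2/4) - 3*14
     = 0.065934 * 643.612 - 42
     = 0.435989.
Step 4: Ties present; correction factor C = 1 - 36/(13^3 - 13) = 0.983516. Corrected H = 0.435989 / 0.983516 = 0.443296.
Step 5: Under H0, H ~ chi^2(2); p-value = 0.801197.
Step 6: alpha = 0.1. fail to reject H0.

H = 0.4433, df = 2, p = 0.801197, fail to reject H0.


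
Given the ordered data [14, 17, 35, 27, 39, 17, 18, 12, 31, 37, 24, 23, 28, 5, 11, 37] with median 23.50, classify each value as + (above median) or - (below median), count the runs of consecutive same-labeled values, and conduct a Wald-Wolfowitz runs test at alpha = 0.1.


Step 1: Compute median = 23.50; label A = above, B = below.
Labels in order: BBAAABBBAAABABBA  (n_A = 8, n_B = 8)
Step 2: Count runs R = 8.
Step 3: Under H0 (random ordering), E[R] = 2*n_A*n_B/(n_A+n_B) + 1 = 2*8*8/16 + 1 = 9.0000.
        Var[R] = 2*n_A*n_B*(2*n_A*n_B - n_A - n_B) / ((n_A+n_B)^2 * (n_A+n_B-1)) = 14336/3840 = 3.7333.
        SD[R] = 1.9322.
Step 4: Continuity-corrected z = (R + 0.5 - E[R]) / SD[R] = (8 + 0.5 - 9.0000) / 1.9322 = -0.2588.
Step 5: Two-sided p-value via normal approximation = 2*(1 - Phi(|z|)) = 0.795809.
Step 6: alpha = 0.1. fail to reject H0.

R = 8, z = -0.2588, p = 0.795809, fail to reject H0.


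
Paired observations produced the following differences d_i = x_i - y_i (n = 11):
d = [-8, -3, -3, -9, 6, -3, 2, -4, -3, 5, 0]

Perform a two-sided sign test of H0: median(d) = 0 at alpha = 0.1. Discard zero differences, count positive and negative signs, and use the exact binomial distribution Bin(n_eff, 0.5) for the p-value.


Step 1: Discard zero differences. Original n = 11; n_eff = number of nonzero differences = 10.
Nonzero differences (with sign): -8, -3, -3, -9, +6, -3, +2, -4, -3, +5
Step 2: Count signs: positive = 3, negative = 7.
Step 3: Under H0: P(positive) = 0.5, so the number of positives S ~ Bin(10, 0.5).
Step 4: Two-sided exact p-value = sum of Bin(10,0.5) probabilities at or below the observed probability = 0.343750.
Step 5: alpha = 0.1. fail to reject H0.

n_eff = 10, pos = 3, neg = 7, p = 0.343750, fail to reject H0.


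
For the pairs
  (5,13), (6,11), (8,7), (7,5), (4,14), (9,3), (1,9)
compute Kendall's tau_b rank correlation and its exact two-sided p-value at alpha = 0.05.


Step 1: Enumerate the 21 unordered pairs (i,j) with i<j and classify each by sign(x_j-x_i) * sign(y_j-y_i).
  (1,2):dx=+1,dy=-2->D; (1,3):dx=+3,dy=-6->D; (1,4):dx=+2,dy=-8->D; (1,5):dx=-1,dy=+1->D
  (1,6):dx=+4,dy=-10->D; (1,7):dx=-4,dy=-4->C; (2,3):dx=+2,dy=-4->D; (2,4):dx=+1,dy=-6->D
  (2,5):dx=-2,dy=+3->D; (2,6):dx=+3,dy=-8->D; (2,7):dx=-5,dy=-2->C; (3,4):dx=-1,dy=-2->C
  (3,5):dx=-4,dy=+7->D; (3,6):dx=+1,dy=-4->D; (3,7):dx=-7,dy=+2->D; (4,5):dx=-3,dy=+9->D
  (4,6):dx=+2,dy=-2->D; (4,7):dx=-6,dy=+4->D; (5,6):dx=+5,dy=-11->D; (5,7):dx=-3,dy=-5->C
  (6,7):dx=-8,dy=+6->D
Step 2: C = 4, D = 17, total pairs = 21.
Step 3: tau = (C - D)/(n(n-1)/2) = (4 - 17)/21 = -0.619048.
Step 4: Exact two-sided p-value (enumerate n! = 5040 permutations of y under H0): p = 0.069048.
Step 5: alpha = 0.05. fail to reject H0.

tau_b = -0.6190 (C=4, D=17), p = 0.069048, fail to reject H0.


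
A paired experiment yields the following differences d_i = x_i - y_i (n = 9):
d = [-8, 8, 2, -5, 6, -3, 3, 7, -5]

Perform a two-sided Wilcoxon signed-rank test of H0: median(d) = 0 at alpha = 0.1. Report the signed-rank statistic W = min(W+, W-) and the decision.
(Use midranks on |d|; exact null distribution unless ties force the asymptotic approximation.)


Step 1: Drop any zero differences (none here) and take |d_i|.
|d| = [8, 8, 2, 5, 6, 3, 3, 7, 5]
Step 2: Midrank |d_i| (ties get averaged ranks).
ranks: |8|->8.5, |8|->8.5, |2|->1, |5|->4.5, |6|->6, |3|->2.5, |3|->2.5, |7|->7, |5|->4.5
Step 3: Attach original signs; sum ranks with positive sign and with negative sign.
W+ = 8.5 + 1 + 6 + 2.5 + 7 = 25
W- = 8.5 + 4.5 + 2.5 + 4.5 = 20
(Check: W+ + W- = 45 should equal n(n+1)/2 = 45.)
Step 4: Test statistic W = min(W+, W-) = 20.
Step 5: Ties in |d|, so use the tie-corrected normal approximation.
        E[W] = n(n+1)/4 = 9*10/4 = 22.5.
        Tie groups: |d|=3 (t=2), |d|=5 (t=2), |d|=8 (t=2); sum(t^3 - t) = 18.
        Var[W] = n(n+1)(2n+1)/24 - sum(t^3-t)/48 = 1710/24 - 18/48 = 70.875.
        z = (W - E[W]) / sqrt(Var[W]) = (20 - 22.5) / 8.4187 = -0.2970.
        Two-sided p = 2*Phi(z) = 0.766499.
Step 6: alpha = 0.1. fail to reject H0.

W+ = 25, W- = 20, W = min = 20, p = 0.766499, fail to reject H0.


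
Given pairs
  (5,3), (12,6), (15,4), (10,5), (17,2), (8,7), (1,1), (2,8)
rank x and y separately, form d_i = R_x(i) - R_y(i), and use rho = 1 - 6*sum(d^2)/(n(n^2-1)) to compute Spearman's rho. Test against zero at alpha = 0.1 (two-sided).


Step 1: Rank x and y separately (midranks; no ties here).
rank(x): 5->3, 12->6, 15->7, 10->5, 17->8, 8->4, 1->1, 2->2
rank(y): 3->3, 6->6, 4->4, 5->5, 2->2, 7->7, 1->1, 8->8
Step 2: d_i = R_x(i) - R_y(i); compute d_i^2.
  (3-3)^2=0, (6-6)^2=0, (7-4)^2=9, (5-5)^2=0, (8-2)^2=36, (4-7)^2=9, (1-1)^2=0, (2-8)^2=36
sum(d^2) = 90.
Step 3: rho = 1 - 6*90 / (8*(8^2 - 1)) = 1 - 540/504 = -0.071429.
Step 4: Under H0, t = rho * sqrt((n-2)/(1-rho^2)) = -0.1754 ~ t(6).
Step 5: Two-sided p-value from the t-distribution with 6 df = 0.866526.
Step 6: alpha = 0.1. fail to reject H0.

rho = -0.0714, p = 0.866526, fail to reject H0 at alpha = 0.1.


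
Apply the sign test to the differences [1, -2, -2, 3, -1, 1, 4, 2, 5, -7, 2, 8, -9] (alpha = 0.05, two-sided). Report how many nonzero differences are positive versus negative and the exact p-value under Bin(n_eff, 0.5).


Step 1: Discard zero differences. Original n = 13; n_eff = number of nonzero differences = 13.
Nonzero differences (with sign): +1, -2, -2, +3, -1, +1, +4, +2, +5, -7, +2, +8, -9
Step 2: Count signs: positive = 8, negative = 5.
Step 3: Under H0: P(positive) = 0.5, so the number of positives S ~ Bin(13, 0.5).
Step 4: Two-sided exact p-value = sum of Bin(13,0.5) probabilities at or below the observed probability = 0.581055.
Step 5: alpha = 0.05. fail to reject H0.

n_eff = 13, pos = 8, neg = 5, p = 0.581055, fail to reject H0.


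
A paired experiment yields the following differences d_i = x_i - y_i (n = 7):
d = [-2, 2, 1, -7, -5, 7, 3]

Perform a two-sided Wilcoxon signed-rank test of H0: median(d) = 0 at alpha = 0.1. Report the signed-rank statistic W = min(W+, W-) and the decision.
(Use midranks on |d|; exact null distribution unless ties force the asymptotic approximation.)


Step 1: Drop any zero differences (none here) and take |d_i|.
|d| = [2, 2, 1, 7, 5, 7, 3]
Step 2: Midrank |d_i| (ties get averaged ranks).
ranks: |2|->2.5, |2|->2.5, |1|->1, |7|->6.5, |5|->5, |7|->6.5, |3|->4
Step 3: Attach original signs; sum ranks with positive sign and with negative sign.
W+ = 2.5 + 1 + 6.5 + 4 = 14
W- = 2.5 + 6.5 + 5 = 14
(Check: W+ + W- = 28 should equal n(n+1)/2 = 28.)
Step 4: Test statistic W = min(W+, W-) = 14.
Step 5: Ties in |d|, so use the tie-corrected normal approximation.
        E[W] = n(n+1)/4 = 7*8/4 = 14.
        Tie groups: |d|=2 (t=2), |d|=7 (t=2); sum(t^3 - t) = 12.
        Var[W] = n(n+1)(2n+1)/24 - sum(t^3-t)/48 = 840/24 - 12/48 = 34.75.
        z = (W - E[W]) / sqrt(Var[W]) = (14 - 14) / 5.8949 = 0.0000.
        Two-sided p = 2*Phi(z) = 1.000000.
Step 6: alpha = 0.1. fail to reject H0.

W+ = 14, W- = 14, W = min = 14, p = 1.000000, fail to reject H0.


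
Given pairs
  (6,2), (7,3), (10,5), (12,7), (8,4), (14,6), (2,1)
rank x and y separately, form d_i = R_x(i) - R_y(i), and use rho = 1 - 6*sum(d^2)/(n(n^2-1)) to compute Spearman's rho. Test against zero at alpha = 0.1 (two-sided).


Step 1: Rank x and y separately (midranks; no ties here).
rank(x): 6->2, 7->3, 10->5, 12->6, 8->4, 14->7, 2->1
rank(y): 2->2, 3->3, 5->5, 7->7, 4->4, 6->6, 1->1
Step 2: d_i = R_x(i) - R_y(i); compute d_i^2.
  (2-2)^2=0, (3-3)^2=0, (5-5)^2=0, (6-7)^2=1, (4-4)^2=0, (7-6)^2=1, (1-1)^2=0
sum(d^2) = 2.
Step 3: rho = 1 - 6*2 / (7*(7^2 - 1)) = 1 - 12/336 = 0.964286.
Step 4: Under H0, t = rho * sqrt((n-2)/(1-rho^2)) = 8.1408 ~ t(5).
Step 5: Two-sided p-value from the t-distribution with 5 df = 0.000454.
Step 6: alpha = 0.1. reject H0.

rho = 0.9643, p = 0.000454, reject H0 at alpha = 0.1.


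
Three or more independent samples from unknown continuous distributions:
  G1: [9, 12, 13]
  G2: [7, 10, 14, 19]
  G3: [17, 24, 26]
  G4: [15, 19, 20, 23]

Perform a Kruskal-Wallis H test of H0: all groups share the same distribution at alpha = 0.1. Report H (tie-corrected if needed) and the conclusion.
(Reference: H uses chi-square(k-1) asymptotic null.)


Step 1: Combine all N = 14 observations and assign midranks.
sorted (value, group, rank): (7,G2,1), (9,G1,2), (10,G2,3), (12,G1,4), (13,G1,5), (14,G2,6), (15,G4,7), (17,G3,8), (19,G2,9.5), (19,G4,9.5), (20,G4,11), (23,G4,12), (24,G3,13), (26,G3,14)
Step 2: Sum ranks within each group.
R_1 = 11 (n_1 = 3)
R_2 = 19.5 (n_2 = 4)
R_3 = 35 (n_3 = 3)
R_4 = 39.5 (n_4 = 4)
Step 3: H = 12/(N(N+1)) * sum(R_i^2/n_i) - 3(N+1)
     = 12/(14*15) * (11^2/3 + 19.5^2/4 + 35^2/3 + 39.5^2/4) - 3*15
     = 0.057143 * 933.792 - 45
     = 8.359524.
Step 4: Ties present; correction factor C = 1 - 6/(14^3 - 14) = 0.997802. Corrected H = 8.359524 / 0.997802 = 8.377937.
Step 5: Under H0, H ~ chi^2(3); p-value = 0.038814.
Step 6: alpha = 0.1. reject H0.

H = 8.3779, df = 3, p = 0.038814, reject H0.


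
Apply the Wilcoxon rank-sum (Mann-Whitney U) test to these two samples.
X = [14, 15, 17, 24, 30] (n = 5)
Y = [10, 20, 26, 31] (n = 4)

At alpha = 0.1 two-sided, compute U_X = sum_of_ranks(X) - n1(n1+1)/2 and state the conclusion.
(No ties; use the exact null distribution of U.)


Step 1: Combine and sort all 9 observations; assign midranks.
sorted (value, group): (10,Y), (14,X), (15,X), (17,X), (20,Y), (24,X), (26,Y), (30,X), (31,Y)
ranks: 10->1, 14->2, 15->3, 17->4, 20->5, 24->6, 26->7, 30->8, 31->9
Step 2: Rank sum for X: R1 = 2 + 3 + 4 + 6 + 8 = 23.
Step 3: U_X = R1 - n1(n1+1)/2 = 23 - 5*6/2 = 23 - 15 = 8.
       U_Y = n1*n2 - U_X = 20 - 8 = 12.
Step 4: No ties, so the exact null distribution of U (based on enumerating the C(9,5) = 126 equally likely rank assignments) gives the two-sided p-value.
Step 5: p-value = 0.730159; compare to alpha = 0.1. fail to reject H0.

U_X = 8, p = 0.730159, fail to reject H0 at alpha = 0.1.


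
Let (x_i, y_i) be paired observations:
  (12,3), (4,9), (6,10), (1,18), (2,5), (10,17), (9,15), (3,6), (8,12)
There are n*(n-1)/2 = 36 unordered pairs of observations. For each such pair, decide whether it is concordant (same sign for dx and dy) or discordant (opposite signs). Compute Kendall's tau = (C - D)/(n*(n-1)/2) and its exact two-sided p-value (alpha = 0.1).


Step 1: Enumerate the 36 unordered pairs (i,j) with i<j and classify each by sign(x_j-x_i) * sign(y_j-y_i).
  (1,2):dx=-8,dy=+6->D; (1,3):dx=-6,dy=+7->D; (1,4):dx=-11,dy=+15->D; (1,5):dx=-10,dy=+2->D
  (1,6):dx=-2,dy=+14->D; (1,7):dx=-3,dy=+12->D; (1,8):dx=-9,dy=+3->D; (1,9):dx=-4,dy=+9->D
  (2,3):dx=+2,dy=+1->C; (2,4):dx=-3,dy=+9->D; (2,5):dx=-2,dy=-4->C; (2,6):dx=+6,dy=+8->C
  (2,7):dx=+5,dy=+6->C; (2,8):dx=-1,dy=-3->C; (2,9):dx=+4,dy=+3->C; (3,4):dx=-5,dy=+8->D
  (3,5):dx=-4,dy=-5->C; (3,6):dx=+4,dy=+7->C; (3,7):dx=+3,dy=+5->C; (3,8):dx=-3,dy=-4->C
  (3,9):dx=+2,dy=+2->C; (4,5):dx=+1,dy=-13->D; (4,6):dx=+9,dy=-1->D; (4,7):dx=+8,dy=-3->D
  (4,8):dx=+2,dy=-12->D; (4,9):dx=+7,dy=-6->D; (5,6):dx=+8,dy=+12->C; (5,7):dx=+7,dy=+10->C
  (5,8):dx=+1,dy=+1->C; (5,9):dx=+6,dy=+7->C; (6,7):dx=-1,dy=-2->C; (6,8):dx=-7,dy=-11->C
  (6,9):dx=-2,dy=-5->C; (7,8):dx=-6,dy=-9->C; (7,9):dx=-1,dy=-3->C; (8,9):dx=+5,dy=+6->C
Step 2: C = 21, D = 15, total pairs = 36.
Step 3: tau = (C - D)/(n(n-1)/2) = (21 - 15)/36 = 0.166667.
Step 4: Exact two-sided p-value (enumerate n! = 362880 permutations of y under H0): p = 0.612202.
Step 5: alpha = 0.1. fail to reject H0.

tau_b = 0.1667 (C=21, D=15), p = 0.612202, fail to reject H0.


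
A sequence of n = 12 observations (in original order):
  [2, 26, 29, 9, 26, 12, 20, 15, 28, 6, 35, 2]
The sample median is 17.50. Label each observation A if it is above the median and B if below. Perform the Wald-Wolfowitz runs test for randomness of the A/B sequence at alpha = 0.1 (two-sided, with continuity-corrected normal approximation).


Step 1: Compute median = 17.50; label A = above, B = below.
Labels in order: BAABABABABAB  (n_A = 6, n_B = 6)
Step 2: Count runs R = 11.
Step 3: Under H0 (random ordering), E[R] = 2*n_A*n_B/(n_A+n_B) + 1 = 2*6*6/12 + 1 = 7.0000.
        Var[R] = 2*n_A*n_B*(2*n_A*n_B - n_A - n_B) / ((n_A+n_B)^2 * (n_A+n_B-1)) = 4320/1584 = 2.7273.
        SD[R] = 1.6514.
Step 4: Continuity-corrected z = (R - 0.5 - E[R]) / SD[R] = (11 - 0.5 - 7.0000) / 1.6514 = 2.1194.
Step 5: Two-sided p-value via normal approximation = 2*(1 - Phi(|z|)) = 0.034060.
Step 6: alpha = 0.1. reject H0.

R = 11, z = 2.1194, p = 0.034060, reject H0.


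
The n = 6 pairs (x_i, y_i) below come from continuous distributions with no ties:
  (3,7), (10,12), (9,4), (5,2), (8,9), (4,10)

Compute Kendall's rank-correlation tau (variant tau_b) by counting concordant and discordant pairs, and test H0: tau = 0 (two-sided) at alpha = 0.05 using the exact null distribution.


Step 1: Enumerate the 15 unordered pairs (i,j) with i<j and classify each by sign(x_j-x_i) * sign(y_j-y_i).
  (1,2):dx=+7,dy=+5->C; (1,3):dx=+6,dy=-3->D; (1,4):dx=+2,dy=-5->D; (1,5):dx=+5,dy=+2->C
  (1,6):dx=+1,dy=+3->C; (2,3):dx=-1,dy=-8->C; (2,4):dx=-5,dy=-10->C; (2,5):dx=-2,dy=-3->C
  (2,6):dx=-6,dy=-2->C; (3,4):dx=-4,dy=-2->C; (3,5):dx=-1,dy=+5->D; (3,6):dx=-5,dy=+6->D
  (4,5):dx=+3,dy=+7->C; (4,6):dx=-1,dy=+8->D; (5,6):dx=-4,dy=+1->D
Step 2: C = 9, D = 6, total pairs = 15.
Step 3: tau = (C - D)/(n(n-1)/2) = (9 - 6)/15 = 0.200000.
Step 4: Exact two-sided p-value (enumerate n! = 720 permutations of y under H0): p = 0.719444.
Step 5: alpha = 0.05. fail to reject H0.

tau_b = 0.2000 (C=9, D=6), p = 0.719444, fail to reject H0.


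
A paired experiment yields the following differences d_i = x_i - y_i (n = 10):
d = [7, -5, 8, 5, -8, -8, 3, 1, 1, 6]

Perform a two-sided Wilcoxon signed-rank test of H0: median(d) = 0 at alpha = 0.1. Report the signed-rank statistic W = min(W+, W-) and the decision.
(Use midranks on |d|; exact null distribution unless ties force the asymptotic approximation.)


Step 1: Drop any zero differences (none here) and take |d_i|.
|d| = [7, 5, 8, 5, 8, 8, 3, 1, 1, 6]
Step 2: Midrank |d_i| (ties get averaged ranks).
ranks: |7|->7, |5|->4.5, |8|->9, |5|->4.5, |8|->9, |8|->9, |3|->3, |1|->1.5, |1|->1.5, |6|->6
Step 3: Attach original signs; sum ranks with positive sign and with negative sign.
W+ = 7 + 9 + 4.5 + 3 + 1.5 + 1.5 + 6 = 32.5
W- = 4.5 + 9 + 9 = 22.5
(Check: W+ + W- = 55 should equal n(n+1)/2 = 55.)
Step 4: Test statistic W = min(W+, W-) = 22.5.
Step 5: Ties in |d|, so use the tie-corrected normal approximation.
        E[W] = n(n+1)/4 = 10*11/4 = 27.5.
        Tie groups: |d|=1 (t=2), |d|=5 (t=2), |d|=8 (t=3); sum(t^3 - t) = 36.
        Var[W] = n(n+1)(2n+1)/24 - sum(t^3-t)/48 = 2310/24 - 36/48 = 95.5.
        z = (W - E[W]) / sqrt(Var[W]) = (22.5 - 27.5) / 9.7724 = -0.5116.
        Two-sided p = 2*Phi(z) = 0.608900.
Step 6: alpha = 0.1. fail to reject H0.

W+ = 32.5, W- = 22.5, W = min = 22.5, p = 0.608900, fail to reject H0.


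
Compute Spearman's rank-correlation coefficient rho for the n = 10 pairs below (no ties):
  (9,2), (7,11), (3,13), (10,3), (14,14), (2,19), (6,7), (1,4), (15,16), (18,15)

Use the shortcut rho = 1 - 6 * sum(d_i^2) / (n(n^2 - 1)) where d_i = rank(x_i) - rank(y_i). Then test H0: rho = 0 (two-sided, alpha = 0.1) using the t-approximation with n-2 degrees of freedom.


Step 1: Rank x and y separately (midranks; no ties here).
rank(x): 9->6, 7->5, 3->3, 10->7, 14->8, 2->2, 6->4, 1->1, 15->9, 18->10
rank(y): 2->1, 11->5, 13->6, 3->2, 14->7, 19->10, 7->4, 4->3, 16->9, 15->8
Step 2: d_i = R_x(i) - R_y(i); compute d_i^2.
  (6-1)^2=25, (5-5)^2=0, (3-6)^2=9, (7-2)^2=25, (8-7)^2=1, (2-10)^2=64, (4-4)^2=0, (1-3)^2=4, (9-9)^2=0, (10-8)^2=4
sum(d^2) = 132.
Step 3: rho = 1 - 6*132 / (10*(10^2 - 1)) = 1 - 792/990 = 0.200000.
Step 4: Under H0, t = rho * sqrt((n-2)/(1-rho^2)) = 0.5774 ~ t(8).
Step 5: Two-sided p-value from the t-distribution with 8 df = 0.579584.
Step 6: alpha = 0.1. fail to reject H0.

rho = 0.2000, p = 0.579584, fail to reject H0 at alpha = 0.1.


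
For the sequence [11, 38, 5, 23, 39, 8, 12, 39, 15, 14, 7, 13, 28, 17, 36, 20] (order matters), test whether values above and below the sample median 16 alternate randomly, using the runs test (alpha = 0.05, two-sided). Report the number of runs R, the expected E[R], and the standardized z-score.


Step 1: Compute median = 16; label A = above, B = below.
Labels in order: BABAABBABBBBAAAA  (n_A = 8, n_B = 8)
Step 2: Count runs R = 8.
Step 3: Under H0 (random ordering), E[R] = 2*n_A*n_B/(n_A+n_B) + 1 = 2*8*8/16 + 1 = 9.0000.
        Var[R] = 2*n_A*n_B*(2*n_A*n_B - n_A - n_B) / ((n_A+n_B)^2 * (n_A+n_B-1)) = 14336/3840 = 3.7333.
        SD[R] = 1.9322.
Step 4: Continuity-corrected z = (R + 0.5 - E[R]) / SD[R] = (8 + 0.5 - 9.0000) / 1.9322 = -0.2588.
Step 5: Two-sided p-value via normal approximation = 2*(1 - Phi(|z|)) = 0.795809.
Step 6: alpha = 0.05. fail to reject H0.

R = 8, z = -0.2588, p = 0.795809, fail to reject H0.


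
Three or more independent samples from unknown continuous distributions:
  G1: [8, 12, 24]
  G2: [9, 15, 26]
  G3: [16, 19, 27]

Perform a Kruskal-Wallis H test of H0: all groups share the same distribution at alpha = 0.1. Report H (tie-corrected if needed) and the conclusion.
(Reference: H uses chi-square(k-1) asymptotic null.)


Step 1: Combine all N = 9 observations and assign midranks.
sorted (value, group, rank): (8,G1,1), (9,G2,2), (12,G1,3), (15,G2,4), (16,G3,5), (19,G3,6), (24,G1,7), (26,G2,8), (27,G3,9)
Step 2: Sum ranks within each group.
R_1 = 11 (n_1 = 3)
R_2 = 14 (n_2 = 3)
R_3 = 20 (n_3 = 3)
Step 3: H = 12/(N(N+1)) * sum(R_i^2/n_i) - 3(N+1)
     = 12/(9*10) * (11^2/3 + 14^2/3 + 20^2/3) - 3*10
     = 0.133333 * 239 - 30
     = 1.866667.
Step 4: No ties, so H is used without correction.
Step 5: Under H0, H ~ chi^2(2); p-value = 0.393241.
Step 6: alpha = 0.1. fail to reject H0.

H = 1.8667, df = 2, p = 0.393241, fail to reject H0.


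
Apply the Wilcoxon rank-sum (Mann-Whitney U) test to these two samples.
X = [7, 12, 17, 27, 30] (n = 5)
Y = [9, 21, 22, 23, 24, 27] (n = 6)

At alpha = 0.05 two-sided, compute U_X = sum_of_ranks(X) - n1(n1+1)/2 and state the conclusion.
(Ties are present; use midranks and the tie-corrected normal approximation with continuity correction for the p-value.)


Step 1: Combine and sort all 11 observations; assign midranks.
sorted (value, group): (7,X), (9,Y), (12,X), (17,X), (21,Y), (22,Y), (23,Y), (24,Y), (27,X), (27,Y), (30,X)
ranks: 7->1, 9->2, 12->3, 17->4, 21->5, 22->6, 23->7, 24->8, 27->9.5, 27->9.5, 30->11
Step 2: Rank sum for X: R1 = 1 + 3 + 4 + 9.5 + 11 = 28.5.
Step 3: U_X = R1 - n1(n1+1)/2 = 28.5 - 5*6/2 = 28.5 - 15 = 13.5.
       U_Y = n1*n2 - U_X = 30 - 13.5 = 16.5.
Step 4: Ties are present, so use the tie-corrected normal approximation (with continuity correction) for the p-value.
Step 5: p-value = 0.854805; compare to alpha = 0.05. fail to reject H0.

U_X = 13.5, p = 0.854805, fail to reject H0 at alpha = 0.05.


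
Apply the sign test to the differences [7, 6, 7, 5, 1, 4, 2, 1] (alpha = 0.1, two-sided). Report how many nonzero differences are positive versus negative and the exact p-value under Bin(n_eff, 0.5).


Step 1: Discard zero differences. Original n = 8; n_eff = number of nonzero differences = 8.
Nonzero differences (with sign): +7, +6, +7, +5, +1, +4, +2, +1
Step 2: Count signs: positive = 8, negative = 0.
Step 3: Under H0: P(positive) = 0.5, so the number of positives S ~ Bin(8, 0.5).
Step 4: Two-sided exact p-value = sum of Bin(8,0.5) probabilities at or below the observed probability = 0.007812.
Step 5: alpha = 0.1. reject H0.

n_eff = 8, pos = 8, neg = 0, p = 0.007812, reject H0.


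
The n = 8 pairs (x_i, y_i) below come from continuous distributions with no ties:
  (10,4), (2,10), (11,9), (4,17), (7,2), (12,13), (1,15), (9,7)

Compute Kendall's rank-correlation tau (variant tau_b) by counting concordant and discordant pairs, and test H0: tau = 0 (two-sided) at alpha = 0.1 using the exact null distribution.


Step 1: Enumerate the 28 unordered pairs (i,j) with i<j and classify each by sign(x_j-x_i) * sign(y_j-y_i).
  (1,2):dx=-8,dy=+6->D; (1,3):dx=+1,dy=+5->C; (1,4):dx=-6,dy=+13->D; (1,5):dx=-3,dy=-2->C
  (1,6):dx=+2,dy=+9->C; (1,7):dx=-9,dy=+11->D; (1,8):dx=-1,dy=+3->D; (2,3):dx=+9,dy=-1->D
  (2,4):dx=+2,dy=+7->C; (2,5):dx=+5,dy=-8->D; (2,6):dx=+10,dy=+3->C; (2,7):dx=-1,dy=+5->D
  (2,8):dx=+7,dy=-3->D; (3,4):dx=-7,dy=+8->D; (3,5):dx=-4,dy=-7->C; (3,6):dx=+1,dy=+4->C
  (3,7):dx=-10,dy=+6->D; (3,8):dx=-2,dy=-2->C; (4,5):dx=+3,dy=-15->D; (4,6):dx=+8,dy=-4->D
  (4,7):dx=-3,dy=-2->C; (4,8):dx=+5,dy=-10->D; (5,6):dx=+5,dy=+11->C; (5,7):dx=-6,dy=+13->D
  (5,8):dx=+2,dy=+5->C; (6,7):dx=-11,dy=+2->D; (6,8):dx=-3,dy=-6->C; (7,8):dx=+8,dy=-8->D
Step 2: C = 12, D = 16, total pairs = 28.
Step 3: tau = (C - D)/(n(n-1)/2) = (12 - 16)/28 = -0.142857.
Step 4: Exact two-sided p-value (enumerate n! = 40320 permutations of y under H0): p = 0.719544.
Step 5: alpha = 0.1. fail to reject H0.

tau_b = -0.1429 (C=12, D=16), p = 0.719544, fail to reject H0.


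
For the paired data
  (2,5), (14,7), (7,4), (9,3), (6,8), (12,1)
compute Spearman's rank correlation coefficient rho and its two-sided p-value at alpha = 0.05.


Step 1: Rank x and y separately (midranks; no ties here).
rank(x): 2->1, 14->6, 7->3, 9->4, 6->2, 12->5
rank(y): 5->4, 7->5, 4->3, 3->2, 8->6, 1->1
Step 2: d_i = R_x(i) - R_y(i); compute d_i^2.
  (1-4)^2=9, (6-5)^2=1, (3-3)^2=0, (4-2)^2=4, (2-6)^2=16, (5-1)^2=16
sum(d^2) = 46.
Step 3: rho = 1 - 6*46 / (6*(6^2 - 1)) = 1 - 276/210 = -0.314286.
Step 4: Under H0, t = rho * sqrt((n-2)/(1-rho^2)) = -0.6621 ~ t(4).
Step 5: Two-sided p-value from the t-distribution with 4 df = 0.544093.
Step 6: alpha = 0.05. fail to reject H0.

rho = -0.3143, p = 0.544093, fail to reject H0 at alpha = 0.05.


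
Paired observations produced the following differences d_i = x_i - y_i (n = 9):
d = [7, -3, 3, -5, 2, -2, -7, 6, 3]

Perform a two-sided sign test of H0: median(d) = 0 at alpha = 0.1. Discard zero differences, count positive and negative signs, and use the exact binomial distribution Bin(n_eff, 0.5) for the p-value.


Step 1: Discard zero differences. Original n = 9; n_eff = number of nonzero differences = 9.
Nonzero differences (with sign): +7, -3, +3, -5, +2, -2, -7, +6, +3
Step 2: Count signs: positive = 5, negative = 4.
Step 3: Under H0: P(positive) = 0.5, so the number of positives S ~ Bin(9, 0.5).
Step 4: Two-sided exact p-value = sum of Bin(9,0.5) probabilities at or below the observed probability = 1.000000.
Step 5: alpha = 0.1. fail to reject H0.

n_eff = 9, pos = 5, neg = 4, p = 1.000000, fail to reject H0.


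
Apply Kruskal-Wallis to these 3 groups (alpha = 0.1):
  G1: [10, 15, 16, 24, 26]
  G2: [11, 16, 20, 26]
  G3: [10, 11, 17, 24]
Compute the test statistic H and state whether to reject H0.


Step 1: Combine all N = 13 observations and assign midranks.
sorted (value, group, rank): (10,G1,1.5), (10,G3,1.5), (11,G2,3.5), (11,G3,3.5), (15,G1,5), (16,G1,6.5), (16,G2,6.5), (17,G3,8), (20,G2,9), (24,G1,10.5), (24,G3,10.5), (26,G1,12.5), (26,G2,12.5)
Step 2: Sum ranks within each group.
R_1 = 36 (n_1 = 5)
R_2 = 31.5 (n_2 = 4)
R_3 = 23.5 (n_3 = 4)
Step 3: H = 12/(N(N+1)) * sum(R_i^2/n_i) - 3(N+1)
     = 12/(13*14) * (36^2/5 + 31.5^2/4 + 23.5^2/4) - 3*14
     = 0.065934 * 645.325 - 42
     = 0.548901.
Step 4: Ties present; correction factor C = 1 - 30/(13^3 - 13) = 0.986264. Corrected H = 0.548901 / 0.986264 = 0.556546.
Step 5: Under H0, H ~ chi^2(2); p-value = 0.757090.
Step 6: alpha = 0.1. fail to reject H0.

H = 0.5565, df = 2, p = 0.757090, fail to reject H0.


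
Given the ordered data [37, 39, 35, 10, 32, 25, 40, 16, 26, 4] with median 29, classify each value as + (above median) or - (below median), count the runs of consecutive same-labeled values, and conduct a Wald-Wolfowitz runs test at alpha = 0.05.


Step 1: Compute median = 29; label A = above, B = below.
Labels in order: AAABABABBB  (n_A = 5, n_B = 5)
Step 2: Count runs R = 6.
Step 3: Under H0 (random ordering), E[R] = 2*n_A*n_B/(n_A+n_B) + 1 = 2*5*5/10 + 1 = 6.0000.
        Var[R] = 2*n_A*n_B*(2*n_A*n_B - n_A - n_B) / ((n_A+n_B)^2 * (n_A+n_B-1)) = 2000/900 = 2.2222.
        SD[R] = 1.4907.
Step 4: R = E[R], so z = 0 with no continuity correction.
Step 5: Two-sided p-value via normal approximation = 2*(1 - Phi(|z|)) = 1.000000.
Step 6: alpha = 0.05. fail to reject H0.

R = 6, z = 0.0000, p = 1.000000, fail to reject H0.


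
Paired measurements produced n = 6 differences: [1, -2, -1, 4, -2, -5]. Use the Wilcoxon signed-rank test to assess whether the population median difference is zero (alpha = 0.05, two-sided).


Step 1: Drop any zero differences (none here) and take |d_i|.
|d| = [1, 2, 1, 4, 2, 5]
Step 2: Midrank |d_i| (ties get averaged ranks).
ranks: |1|->1.5, |2|->3.5, |1|->1.5, |4|->5, |2|->3.5, |5|->6
Step 3: Attach original signs; sum ranks with positive sign and with negative sign.
W+ = 1.5 + 5 = 6.5
W- = 3.5 + 1.5 + 3.5 + 6 = 14.5
(Check: W+ + W- = 21 should equal n(n+1)/2 = 21.)
Step 4: Test statistic W = min(W+, W-) = 6.5.
Step 5: Ties in |d|, so use the tie-corrected normal approximation.
        E[W] = n(n+1)/4 = 6*7/4 = 10.5.
        Tie groups: |d|=1 (t=2), |d|=2 (t=2); sum(t^3 - t) = 12.
        Var[W] = n(n+1)(2n+1)/24 - sum(t^3-t)/48 = 546/24 - 12/48 = 22.5.
        z = (W - E[W]) / sqrt(Var[W]) = (6.5 - 10.5) / 4.7434 = -0.8433.
        Two-sided p = 2*Phi(z) = 0.399075.
Step 6: alpha = 0.05. fail to reject H0.

W+ = 6.5, W- = 14.5, W = min = 6.5, p = 0.399075, fail to reject H0.


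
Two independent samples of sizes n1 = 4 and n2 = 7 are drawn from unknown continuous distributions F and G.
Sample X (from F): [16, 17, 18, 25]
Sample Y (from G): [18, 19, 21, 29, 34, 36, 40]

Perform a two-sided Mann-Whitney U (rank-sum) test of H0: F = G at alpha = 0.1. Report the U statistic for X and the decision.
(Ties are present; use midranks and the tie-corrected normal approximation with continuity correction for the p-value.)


Step 1: Combine and sort all 11 observations; assign midranks.
sorted (value, group): (16,X), (17,X), (18,X), (18,Y), (19,Y), (21,Y), (25,X), (29,Y), (34,Y), (36,Y), (40,Y)
ranks: 16->1, 17->2, 18->3.5, 18->3.5, 19->5, 21->6, 25->7, 29->8, 34->9, 36->10, 40->11
Step 2: Rank sum for X: R1 = 1 + 2 + 3.5 + 7 = 13.5.
Step 3: U_X = R1 - n1(n1+1)/2 = 13.5 - 4*5/2 = 13.5 - 10 = 3.5.
       U_Y = n1*n2 - U_X = 28 - 3.5 = 24.5.
Step 4: Ties are present, so use the tie-corrected normal approximation (with continuity correction) for the p-value.
Step 5: p-value = 0.058207; compare to alpha = 0.1. reject H0.

U_X = 3.5, p = 0.058207, reject H0 at alpha = 0.1.


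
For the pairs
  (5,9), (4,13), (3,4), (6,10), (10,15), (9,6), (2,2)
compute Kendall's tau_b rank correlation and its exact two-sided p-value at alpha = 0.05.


Step 1: Enumerate the 21 unordered pairs (i,j) with i<j and classify each by sign(x_j-x_i) * sign(y_j-y_i).
  (1,2):dx=-1,dy=+4->D; (1,3):dx=-2,dy=-5->C; (1,4):dx=+1,dy=+1->C; (1,5):dx=+5,dy=+6->C
  (1,6):dx=+4,dy=-3->D; (1,7):dx=-3,dy=-7->C; (2,3):dx=-1,dy=-9->C; (2,4):dx=+2,dy=-3->D
  (2,5):dx=+6,dy=+2->C; (2,6):dx=+5,dy=-7->D; (2,7):dx=-2,dy=-11->C; (3,4):dx=+3,dy=+6->C
  (3,5):dx=+7,dy=+11->C; (3,6):dx=+6,dy=+2->C; (3,7):dx=-1,dy=-2->C; (4,5):dx=+4,dy=+5->C
  (4,6):dx=+3,dy=-4->D; (4,7):dx=-4,dy=-8->C; (5,6):dx=-1,dy=-9->C; (5,7):dx=-8,dy=-13->C
  (6,7):dx=-7,dy=-4->C
Step 2: C = 16, D = 5, total pairs = 21.
Step 3: tau = (C - D)/(n(n-1)/2) = (16 - 5)/21 = 0.523810.
Step 4: Exact two-sided p-value (enumerate n! = 5040 permutations of y under H0): p = 0.136111.
Step 5: alpha = 0.05. fail to reject H0.

tau_b = 0.5238 (C=16, D=5), p = 0.136111, fail to reject H0.


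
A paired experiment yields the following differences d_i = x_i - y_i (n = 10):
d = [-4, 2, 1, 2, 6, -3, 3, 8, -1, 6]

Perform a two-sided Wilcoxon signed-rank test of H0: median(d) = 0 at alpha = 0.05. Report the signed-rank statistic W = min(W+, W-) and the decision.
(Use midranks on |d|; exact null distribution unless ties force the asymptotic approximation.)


Step 1: Drop any zero differences (none here) and take |d_i|.
|d| = [4, 2, 1, 2, 6, 3, 3, 8, 1, 6]
Step 2: Midrank |d_i| (ties get averaged ranks).
ranks: |4|->7, |2|->3.5, |1|->1.5, |2|->3.5, |6|->8.5, |3|->5.5, |3|->5.5, |8|->10, |1|->1.5, |6|->8.5
Step 3: Attach original signs; sum ranks with positive sign and with negative sign.
W+ = 3.5 + 1.5 + 3.5 + 8.5 + 5.5 + 10 + 8.5 = 41
W- = 7 + 5.5 + 1.5 = 14
(Check: W+ + W- = 55 should equal n(n+1)/2 = 55.)
Step 4: Test statistic W = min(W+, W-) = 14.
Step 5: Ties in |d|, so use the tie-corrected normal approximation.
        E[W] = n(n+1)/4 = 10*11/4 = 27.5.
        Tie groups: |d|=1 (t=2), |d|=2 (t=2), |d|=3 (t=2), |d|=6 (t=2); sum(t^3 - t) = 24.
        Var[W] = n(n+1)(2n+1)/24 - sum(t^3-t)/48 = 2310/24 - 24/48 = 95.75.
        z = (W - E[W]) / sqrt(Var[W]) = (14 - 27.5) / 9.7852 = -1.3796.
        Two-sided p = 2*Phi(z) = 0.167699.
Step 6: alpha = 0.05. fail to reject H0.

W+ = 41, W- = 14, W = min = 14, p = 0.167699, fail to reject H0.


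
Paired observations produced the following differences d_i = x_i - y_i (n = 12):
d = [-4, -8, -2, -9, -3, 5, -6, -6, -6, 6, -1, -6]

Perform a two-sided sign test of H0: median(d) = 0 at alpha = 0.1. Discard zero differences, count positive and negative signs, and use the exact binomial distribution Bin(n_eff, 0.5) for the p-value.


Step 1: Discard zero differences. Original n = 12; n_eff = number of nonzero differences = 12.
Nonzero differences (with sign): -4, -8, -2, -9, -3, +5, -6, -6, -6, +6, -1, -6
Step 2: Count signs: positive = 2, negative = 10.
Step 3: Under H0: P(positive) = 0.5, so the number of positives S ~ Bin(12, 0.5).
Step 4: Two-sided exact p-value = sum of Bin(12,0.5) probabilities at or below the observed probability = 0.038574.
Step 5: alpha = 0.1. reject H0.

n_eff = 12, pos = 2, neg = 10, p = 0.038574, reject H0.


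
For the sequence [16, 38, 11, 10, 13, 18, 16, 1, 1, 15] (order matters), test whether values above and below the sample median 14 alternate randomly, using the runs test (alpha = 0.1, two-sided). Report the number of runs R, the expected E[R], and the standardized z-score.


Step 1: Compute median = 14; label A = above, B = below.
Labels in order: AABBBAABBA  (n_A = 5, n_B = 5)
Step 2: Count runs R = 5.
Step 3: Under H0 (random ordering), E[R] = 2*n_A*n_B/(n_A+n_B) + 1 = 2*5*5/10 + 1 = 6.0000.
        Var[R] = 2*n_A*n_B*(2*n_A*n_B - n_A - n_B) / ((n_A+n_B)^2 * (n_A+n_B-1)) = 2000/900 = 2.2222.
        SD[R] = 1.4907.
Step 4: Continuity-corrected z = (R + 0.5 - E[R]) / SD[R] = (5 + 0.5 - 6.0000) / 1.4907 = -0.3354.
Step 5: Two-sided p-value via normal approximation = 2*(1 - Phi(|z|)) = 0.737316.
Step 6: alpha = 0.1. fail to reject H0.

R = 5, z = -0.3354, p = 0.737316, fail to reject H0.


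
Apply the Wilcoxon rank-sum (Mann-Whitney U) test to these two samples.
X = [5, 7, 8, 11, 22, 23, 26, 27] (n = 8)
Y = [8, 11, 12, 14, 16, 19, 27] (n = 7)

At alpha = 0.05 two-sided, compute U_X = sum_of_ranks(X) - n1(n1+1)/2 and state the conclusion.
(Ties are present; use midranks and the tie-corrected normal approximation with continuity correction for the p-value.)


Step 1: Combine and sort all 15 observations; assign midranks.
sorted (value, group): (5,X), (7,X), (8,X), (8,Y), (11,X), (11,Y), (12,Y), (14,Y), (16,Y), (19,Y), (22,X), (23,X), (26,X), (27,X), (27,Y)
ranks: 5->1, 7->2, 8->3.5, 8->3.5, 11->5.5, 11->5.5, 12->7, 14->8, 16->9, 19->10, 22->11, 23->12, 26->13, 27->14.5, 27->14.5
Step 2: Rank sum for X: R1 = 1 + 2 + 3.5 + 5.5 + 11 + 12 + 13 + 14.5 = 62.5.
Step 3: U_X = R1 - n1(n1+1)/2 = 62.5 - 8*9/2 = 62.5 - 36 = 26.5.
       U_Y = n1*n2 - U_X = 56 - 26.5 = 29.5.
Step 4: Ties are present, so use the tie-corrected normal approximation (with continuity correction) for the p-value.
Step 5: p-value = 0.907622; compare to alpha = 0.05. fail to reject H0.

U_X = 26.5, p = 0.907622, fail to reject H0 at alpha = 0.05.


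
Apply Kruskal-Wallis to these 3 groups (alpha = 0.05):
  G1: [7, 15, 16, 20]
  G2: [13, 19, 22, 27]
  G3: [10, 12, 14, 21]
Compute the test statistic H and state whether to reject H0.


Step 1: Combine all N = 12 observations and assign midranks.
sorted (value, group, rank): (7,G1,1), (10,G3,2), (12,G3,3), (13,G2,4), (14,G3,5), (15,G1,6), (16,G1,7), (19,G2,8), (20,G1,9), (21,G3,10), (22,G2,11), (27,G2,12)
Step 2: Sum ranks within each group.
R_1 = 23 (n_1 = 4)
R_2 = 35 (n_2 = 4)
R_3 = 20 (n_3 = 4)
Step 3: H = 12/(N(N+1)) * sum(R_i^2/n_i) - 3(N+1)
     = 12/(12*13) * (23^2/4 + 35^2/4 + 20^2/4) - 3*13
     = 0.076923 * 538.5 - 39
     = 2.423077.
Step 4: No ties, so H is used without correction.
Step 5: Under H0, H ~ chi^2(2); p-value = 0.297739.
Step 6: alpha = 0.05. fail to reject H0.

H = 2.4231, df = 2, p = 0.297739, fail to reject H0.


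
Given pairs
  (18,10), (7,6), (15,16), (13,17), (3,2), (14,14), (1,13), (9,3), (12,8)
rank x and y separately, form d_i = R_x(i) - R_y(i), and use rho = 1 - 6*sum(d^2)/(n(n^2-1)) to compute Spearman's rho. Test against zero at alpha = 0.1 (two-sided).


Step 1: Rank x and y separately (midranks; no ties here).
rank(x): 18->9, 7->3, 15->8, 13->6, 3->2, 14->7, 1->1, 9->4, 12->5
rank(y): 10->5, 6->3, 16->8, 17->9, 2->1, 14->7, 13->6, 3->2, 8->4
Step 2: d_i = R_x(i) - R_y(i); compute d_i^2.
  (9-5)^2=16, (3-3)^2=0, (8-8)^2=0, (6-9)^2=9, (2-1)^2=1, (7-7)^2=0, (1-6)^2=25, (4-2)^2=4, (5-4)^2=1
sum(d^2) = 56.
Step 3: rho = 1 - 6*56 / (9*(9^2 - 1)) = 1 - 336/720 = 0.533333.
Step 4: Under H0, t = rho * sqrt((n-2)/(1-rho^2)) = 1.6681 ~ t(7).
Step 5: Two-sided p-value from the t-distribution with 7 df = 0.139227.
Step 6: alpha = 0.1. fail to reject H0.

rho = 0.5333, p = 0.139227, fail to reject H0 at alpha = 0.1.


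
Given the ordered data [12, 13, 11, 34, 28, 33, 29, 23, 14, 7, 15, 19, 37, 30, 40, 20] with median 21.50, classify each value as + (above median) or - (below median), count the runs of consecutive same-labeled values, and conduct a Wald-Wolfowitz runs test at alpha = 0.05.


Step 1: Compute median = 21.50; label A = above, B = below.
Labels in order: BBBAAAAABBBBAAAB  (n_A = 8, n_B = 8)
Step 2: Count runs R = 5.
Step 3: Under H0 (random ordering), E[R] = 2*n_A*n_B/(n_A+n_B) + 1 = 2*8*8/16 + 1 = 9.0000.
        Var[R] = 2*n_A*n_B*(2*n_A*n_B - n_A - n_B) / ((n_A+n_B)^2 * (n_A+n_B-1)) = 14336/3840 = 3.7333.
        SD[R] = 1.9322.
Step 4: Continuity-corrected z = (R + 0.5 - E[R]) / SD[R] = (5 + 0.5 - 9.0000) / 1.9322 = -1.8114.
Step 5: Two-sided p-value via normal approximation = 2*(1 - Phi(|z|)) = 0.070076.
Step 6: alpha = 0.05. fail to reject H0.

R = 5, z = -1.8114, p = 0.070076, fail to reject H0.


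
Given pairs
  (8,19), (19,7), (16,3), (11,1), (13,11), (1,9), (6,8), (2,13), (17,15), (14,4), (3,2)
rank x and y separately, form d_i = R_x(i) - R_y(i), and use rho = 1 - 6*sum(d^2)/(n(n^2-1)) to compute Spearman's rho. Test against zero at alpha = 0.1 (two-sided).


Step 1: Rank x and y separately (midranks; no ties here).
rank(x): 8->5, 19->11, 16->9, 11->6, 13->7, 1->1, 6->4, 2->2, 17->10, 14->8, 3->3
rank(y): 19->11, 7->5, 3->3, 1->1, 11->8, 9->7, 8->6, 13->9, 15->10, 4->4, 2->2
Step 2: d_i = R_x(i) - R_y(i); compute d_i^2.
  (5-11)^2=36, (11-5)^2=36, (9-3)^2=36, (6-1)^2=25, (7-8)^2=1, (1-7)^2=36, (4-6)^2=4, (2-9)^2=49, (10-10)^2=0, (8-4)^2=16, (3-2)^2=1
sum(d^2) = 240.
Step 3: rho = 1 - 6*240 / (11*(11^2 - 1)) = 1 - 1440/1320 = -0.090909.
Step 4: Under H0, t = rho * sqrt((n-2)/(1-rho^2)) = -0.2739 ~ t(9).
Step 5: Two-sided p-value from the t-distribution with 9 df = 0.790373.
Step 6: alpha = 0.1. fail to reject H0.

rho = -0.0909, p = 0.790373, fail to reject H0 at alpha = 0.1.


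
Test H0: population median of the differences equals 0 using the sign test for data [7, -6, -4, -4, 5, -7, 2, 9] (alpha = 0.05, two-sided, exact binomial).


Step 1: Discard zero differences. Original n = 8; n_eff = number of nonzero differences = 8.
Nonzero differences (with sign): +7, -6, -4, -4, +5, -7, +2, +9
Step 2: Count signs: positive = 4, negative = 4.
Step 3: Under H0: P(positive) = 0.5, so the number of positives S ~ Bin(8, 0.5).
Step 4: Two-sided exact p-value = sum of Bin(8,0.5) probabilities at or below the observed probability = 1.000000.
Step 5: alpha = 0.05. fail to reject H0.

n_eff = 8, pos = 4, neg = 4, p = 1.000000, fail to reject H0.
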